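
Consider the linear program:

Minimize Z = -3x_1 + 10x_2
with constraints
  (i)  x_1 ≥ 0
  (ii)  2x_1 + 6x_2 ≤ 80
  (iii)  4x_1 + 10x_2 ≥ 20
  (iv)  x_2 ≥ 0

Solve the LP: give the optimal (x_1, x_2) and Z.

Vertices and Z = -3x_1 + 10x_2:
  (0, 40/3) → Z = 400/3
  (0, 2) → Z = 20
  (40, 0) → Z = -120
  (5, 0) → Z = -15

At the optimal vertex, 2x_1 + 6x_2 = 80 and x_2 = 0.
Solving simultaneously gives x_1 = 40, x_2 = 0.

x_1 = 40, x_2 = 0, minimum Z = -120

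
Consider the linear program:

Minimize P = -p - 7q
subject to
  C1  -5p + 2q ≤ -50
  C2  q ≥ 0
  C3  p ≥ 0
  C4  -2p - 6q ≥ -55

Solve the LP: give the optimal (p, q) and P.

Extreme points and P = -p - 7q:
  (10, 0) → P = -10
  (205/17, 175/34) → P = -1635/34
  (55/2, 0) → P = -55/2

p = 205/17, q = 175/34, minimum P = -1635/34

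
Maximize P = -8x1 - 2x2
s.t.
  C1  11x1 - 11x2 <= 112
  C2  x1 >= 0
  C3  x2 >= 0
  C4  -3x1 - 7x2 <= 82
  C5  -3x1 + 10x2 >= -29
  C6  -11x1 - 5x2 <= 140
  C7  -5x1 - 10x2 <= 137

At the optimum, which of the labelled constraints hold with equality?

C2 and C3

Corner points and P = -8x1 - 2x2:
  (801/77, 17/77) → P = -6442/77
  (0, 0) → P = 0
  (29/3, 0) → P = -232/3
The feasible region is unbounded (it extends along (0, 1), (1, 1)), but P strictly decreases along every unbounded feasible direction, so there is no improving ray and the maximum is attained at a vertex.

The maximum is at (0, 0). Substituting into each constraint, equality holds for C2 and C3; the remaining constraints have slack.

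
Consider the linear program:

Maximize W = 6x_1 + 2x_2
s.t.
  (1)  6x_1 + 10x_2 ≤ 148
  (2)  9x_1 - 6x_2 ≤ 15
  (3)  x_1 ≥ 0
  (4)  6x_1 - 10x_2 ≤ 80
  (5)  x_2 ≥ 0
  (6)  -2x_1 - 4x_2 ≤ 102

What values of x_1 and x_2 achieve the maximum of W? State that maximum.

Feasible corners and W = 6x_1 + 2x_2:
  (173/21, 69/7) → W = 484/7
  (0, 74/5) → W = 148/5
  (5/3, 0) → W = 10
  (0, 0) → W = 0

The binding constraints are 6x_1 + 10x_2 = 148 and 9x_1 - 6x_2 = 15.
Solving simultaneously gives x_1 = 173/21, x_2 = 69/7.

x_1 = 173/21, x_2 = 69/7, maximum W = 484/7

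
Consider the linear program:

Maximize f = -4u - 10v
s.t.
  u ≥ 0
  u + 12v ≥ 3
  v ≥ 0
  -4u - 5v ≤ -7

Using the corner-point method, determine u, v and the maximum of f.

Feasible corners and f = -4u - 10v:
  (0, 7/5) → f = -14
  (3, 0) → f = -12
  (69/43, 5/43) → f = -326/43
The feasible region is unbounded (it extends along (0, 1), (1, 0)), but f strictly decreases along every unbounded feasible direction, so there is no improving ray and the maximum is attained at a vertex.

u = 69/43, v = 5/43, maximum f = -326/43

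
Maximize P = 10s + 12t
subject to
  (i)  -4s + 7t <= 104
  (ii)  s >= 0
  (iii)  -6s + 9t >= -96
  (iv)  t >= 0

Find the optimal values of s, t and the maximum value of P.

s = 268, t = 168, maximum P = 4696

Corner points and P = 10s + 12t:
  (0, 104/7) → P = 1248/7
  (268, 168) → P = 4696
  (0, 0) → P = 0
  (16, 0) → P = 160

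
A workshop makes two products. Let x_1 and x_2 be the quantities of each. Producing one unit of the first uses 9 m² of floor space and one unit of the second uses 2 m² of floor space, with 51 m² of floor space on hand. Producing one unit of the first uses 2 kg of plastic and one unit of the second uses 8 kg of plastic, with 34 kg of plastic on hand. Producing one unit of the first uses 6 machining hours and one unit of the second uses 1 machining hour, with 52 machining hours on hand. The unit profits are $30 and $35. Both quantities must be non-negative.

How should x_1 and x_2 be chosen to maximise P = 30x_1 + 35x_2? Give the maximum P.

Corner points and P = 30x_1 + 35x_2:
  (0, 0) → P = 0
  (0, 17/4) → P = 595/4
  (17/3, 0) → P = 170
  (5, 3) → P = 255

The optimum lies where 9x_1 + 2x_2 = 51 and 2x_1 + 8x_2 = 34.
Solving simultaneously gives x_1 = 5, x_2 = 3.

x_1 = 5, x_2 = 3, maximum P = 255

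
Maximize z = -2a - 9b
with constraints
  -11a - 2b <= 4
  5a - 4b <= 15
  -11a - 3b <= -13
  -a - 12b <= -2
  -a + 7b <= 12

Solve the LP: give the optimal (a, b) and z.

At the optimal vertex, -11a - 3b = -13 and -a - 12b = -2.
Solving simultaneously gives a = 50/43, b = 3/43.

a = 50/43, b = 3/43, maximum z = -127/43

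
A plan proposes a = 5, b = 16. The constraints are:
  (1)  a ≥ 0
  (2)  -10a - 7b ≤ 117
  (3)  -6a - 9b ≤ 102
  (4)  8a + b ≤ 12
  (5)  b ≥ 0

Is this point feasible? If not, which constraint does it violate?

not feasible — violates (4)

Constraint (4): 8a + b = 56, which is not ≤ 12. All other constraints are satisfied.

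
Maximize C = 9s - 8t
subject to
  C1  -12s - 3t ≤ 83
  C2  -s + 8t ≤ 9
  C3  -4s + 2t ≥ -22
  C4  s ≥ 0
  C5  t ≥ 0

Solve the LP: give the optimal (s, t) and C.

Corner points and C = 9s - 8t:
  (97/15, 29/15) → C = 641/15
  (0, 9/8) → C = -9
  (11/2, 0) → C = 99/2
  (0, 0) → C = 0

The optimum lies where -4s + 2t = -22 and t = 0.
Solving simultaneously gives s = 11/2, t = 0.

s = 11/2, t = 0, maximum C = 99/2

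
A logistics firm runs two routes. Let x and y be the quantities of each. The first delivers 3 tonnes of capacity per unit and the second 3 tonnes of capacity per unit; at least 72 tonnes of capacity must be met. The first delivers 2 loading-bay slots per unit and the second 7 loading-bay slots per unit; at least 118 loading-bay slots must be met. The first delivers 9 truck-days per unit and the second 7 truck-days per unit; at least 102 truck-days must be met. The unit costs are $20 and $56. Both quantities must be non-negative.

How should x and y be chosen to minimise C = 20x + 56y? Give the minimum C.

x = 10, y = 14, minimum C = 984

Vertices and C = 20x + 56y:
  (0, 24) → C = 1344
  (59, 0) → C = 1180
  (10, 14) → C = 984
The feasible region is unbounded (it extends along (0, 1), (1, 0)), but C strictly increases along every unbounded feasible direction, so there is no improving ray and the minimum is attained at a vertex.

The binding constraints are 3x + 3y = 72 and 2x + 7y = 118.
Solving simultaneously gives x = 10, y = 14.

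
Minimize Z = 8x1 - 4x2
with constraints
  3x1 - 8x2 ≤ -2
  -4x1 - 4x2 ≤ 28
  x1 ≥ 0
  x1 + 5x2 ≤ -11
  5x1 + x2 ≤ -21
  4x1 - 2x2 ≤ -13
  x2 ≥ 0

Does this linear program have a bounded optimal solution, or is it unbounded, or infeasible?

The boundaries 4x1 - 2x2 = -13 and x2 = 0 meet at (-13/4, 0), but that point violates x1 ≥ 0. Every candidate vertex is excluded by some other constraint, so the feasible region is empty.

infeasible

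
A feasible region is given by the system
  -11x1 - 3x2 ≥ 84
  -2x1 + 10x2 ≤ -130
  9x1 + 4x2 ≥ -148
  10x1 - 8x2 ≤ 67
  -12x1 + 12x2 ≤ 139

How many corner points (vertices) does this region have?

Of the 10 pairwise boundary intersections, those satisfying every inequality are:
  (-480/49, -733/49)
  (-185/42, -583/42)
  (-229/28, -2083/112)

3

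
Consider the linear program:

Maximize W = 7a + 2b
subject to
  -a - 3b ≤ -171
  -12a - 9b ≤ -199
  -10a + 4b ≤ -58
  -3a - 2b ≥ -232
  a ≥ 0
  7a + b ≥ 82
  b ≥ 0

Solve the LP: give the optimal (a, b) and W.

a = 354/7, b = 281/7, maximum W = 3040/7

Corner points and W = 7a + 2b:
  (429/17, 826/17) → W = 4655/17
  (354/7, 281/7) → W = 3040/7
  (261/8, 1073/16) → W = 725/2

The optimum lies where -a - 3b = -171 and -3a - 2b = -232.
Solving simultaneously gives a = 354/7, b = 281/7.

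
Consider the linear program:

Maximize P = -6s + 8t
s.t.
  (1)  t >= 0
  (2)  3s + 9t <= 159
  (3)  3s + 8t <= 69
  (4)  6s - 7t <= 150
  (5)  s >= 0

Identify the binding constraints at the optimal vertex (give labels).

(3) and (5)

Corner points and P = -6s + 8t:
  (23, 0) → P = -138
  (0, 0) → P = 0
  (0, 69/8) → P = 69

The maximum is at (0, 69/8). Substituting into each constraint, equality holds for (3) and (5); the remaining constraints have slack.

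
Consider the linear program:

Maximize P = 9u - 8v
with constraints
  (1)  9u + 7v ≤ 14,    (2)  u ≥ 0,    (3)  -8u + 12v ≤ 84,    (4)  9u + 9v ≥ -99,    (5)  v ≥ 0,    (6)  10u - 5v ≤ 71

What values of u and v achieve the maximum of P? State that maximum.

Feasible corners and P = 9u - 8v:
  (0, 2) → P = -16
  (14/9, 0) → P = 14
  (0, 0) → P = 0

u = 14/9, v = 0, maximum P = 14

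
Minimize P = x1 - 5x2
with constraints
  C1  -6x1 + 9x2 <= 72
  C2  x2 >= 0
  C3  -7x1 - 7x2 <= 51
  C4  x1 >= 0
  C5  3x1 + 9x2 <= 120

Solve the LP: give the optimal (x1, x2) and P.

x1 = 16/3, x2 = 104/9, minimum P = -472/9

Corner points and P = x1 - 5x2:
  (0, 8) → P = -40
  (16/3, 104/9) → P = -472/9
  (0, 0) → P = 0
  (40, 0) → P = 40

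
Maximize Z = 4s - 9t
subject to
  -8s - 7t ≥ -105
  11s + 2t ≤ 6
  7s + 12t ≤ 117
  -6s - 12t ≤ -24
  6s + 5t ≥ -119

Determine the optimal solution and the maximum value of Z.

s = 1/5, t = 19/10, maximum Z = -163/10

Extreme points and Z = 4s - 9t:
  (-81/59, 1245/118) → Z = -11853/118
  (1/5, 19/10) → Z = -163/10
  (-2013/37, 1535/37) → Z = -591
  (-258/7, 143/7) → Z = -2319/7

The binding constraints are 11s + 2t = 6 and -6s - 12t = -24.
Solving simultaneously gives s = 1/5, t = 19/10.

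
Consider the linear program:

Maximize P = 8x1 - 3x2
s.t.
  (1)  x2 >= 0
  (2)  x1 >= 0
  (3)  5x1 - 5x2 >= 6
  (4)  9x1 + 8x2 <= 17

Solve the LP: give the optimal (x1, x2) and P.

x1 = 17/9, x2 = 0, maximum P = 136/9

Extreme points and P = 8x1 - 3x2:
  (6/5, 0) → P = 48/5
  (17/9, 0) → P = 136/9
  (133/85, 31/85) → P = 971/85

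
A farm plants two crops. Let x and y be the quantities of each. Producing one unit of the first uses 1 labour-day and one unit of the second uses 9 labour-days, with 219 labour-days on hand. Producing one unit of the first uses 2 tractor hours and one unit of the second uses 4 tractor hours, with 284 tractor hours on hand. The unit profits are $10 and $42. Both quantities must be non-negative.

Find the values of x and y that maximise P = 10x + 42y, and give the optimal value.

Feasible corners and P = 10x + 42y:
  (0, 0) → P = 0
  (0, 73/3) → P = 1022
  (142, 0) → P = 1420
  (120, 11) → P = 1662

The binding constraints are x + 9y = 219 and 2x + 4y = 284.
Solving simultaneously gives x = 120, y = 11.

x = 120, y = 11, maximum P = 1662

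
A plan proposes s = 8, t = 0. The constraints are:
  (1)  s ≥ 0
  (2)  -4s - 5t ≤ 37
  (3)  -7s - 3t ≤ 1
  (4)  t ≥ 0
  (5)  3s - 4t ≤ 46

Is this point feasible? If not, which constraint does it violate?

(1): 8 ≥ 0 ✓
(2): -32 ≤ 37 ✓
(3): -56 ≤ 1 ✓
(4): 0 ≥ 0 ✓
(5): 24 ≤ 46 ✓

feasible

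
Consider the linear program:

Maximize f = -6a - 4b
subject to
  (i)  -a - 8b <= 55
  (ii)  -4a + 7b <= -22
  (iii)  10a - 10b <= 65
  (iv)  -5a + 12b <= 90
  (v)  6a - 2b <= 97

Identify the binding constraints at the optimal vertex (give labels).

(i) and (ii)

Feasible corners and f = -6a - 4b:
  (-209/39, -242/39) → f = 2222/39
  (-1/3, -41/6) → f = 88/3
  (47/6, 4/3) → f = -157/3

The maximum is at (-209/39, -242/39). Substituting into each constraint, equality holds for (i) and (ii); the remaining constraints have slack.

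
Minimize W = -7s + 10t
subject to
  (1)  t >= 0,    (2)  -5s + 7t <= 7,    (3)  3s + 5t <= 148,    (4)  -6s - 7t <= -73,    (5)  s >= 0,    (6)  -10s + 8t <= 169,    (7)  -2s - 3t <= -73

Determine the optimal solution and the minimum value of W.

s = 148/3, t = 0, minimum W = -1036/3

Feasible corners and W = -7s + 10t:
  (148/3, 0) → W = -1036/3
  (73/2, 0) → W = -511/2
  (1001/46, 761/46) → W = 603/46
  (490/29, 379/29) → W = 360/29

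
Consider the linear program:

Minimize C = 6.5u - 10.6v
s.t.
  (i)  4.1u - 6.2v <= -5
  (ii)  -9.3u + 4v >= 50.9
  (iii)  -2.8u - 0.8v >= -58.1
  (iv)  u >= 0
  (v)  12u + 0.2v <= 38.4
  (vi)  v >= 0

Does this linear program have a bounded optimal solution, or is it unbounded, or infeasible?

bounded optimum

Extreme points and C = 6.5u - 10.6v:
  (0, 12.725) → C = -134.885
  (7171/2493, 16132/831) → C = -4663861/24930
  (0, 72.625) → C = -769.825
  (955/452, 7371/113) → C = -3063229/4520
The feasible region has finitely many vertices and no improving ray; the minimum is -769.825 at (0, 72.625).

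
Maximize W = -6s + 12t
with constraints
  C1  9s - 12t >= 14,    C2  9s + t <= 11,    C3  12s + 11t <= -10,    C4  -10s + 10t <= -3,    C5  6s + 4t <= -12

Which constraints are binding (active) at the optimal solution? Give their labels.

C1 and C5

Extreme points and W = -6s + 12t:
  (-52/15, -113/30) → W = -122/5
  (-22/27, -16/9) → W = -148/9
  (28/15, -29/5) → W = -404/5
The feasible region is unbounded (it extends along (-1, -1), (1, -9)), but W strictly decreases along every unbounded feasible direction, so there is no improving ray and the maximum is attained at a vertex.

The maximum is at (-22/27, -16/9). Substituting into each constraint, equality holds for C1 and C5; the remaining constraints have slack.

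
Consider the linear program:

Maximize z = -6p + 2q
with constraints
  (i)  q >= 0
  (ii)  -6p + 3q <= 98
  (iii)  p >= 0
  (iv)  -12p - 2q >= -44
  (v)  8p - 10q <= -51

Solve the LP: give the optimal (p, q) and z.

Feasible corners and z = -6p + 2q:
  (0, 22) → z = 44
  (0, 51/10) → z = 51/5
  (169/68, 241/34) → z = -25/34

At the optimal vertex, p = 0 and -12p - 2q = -44.
Solving simultaneously gives p = 0, q = 22.

p = 0, q = 22, maximum z = 44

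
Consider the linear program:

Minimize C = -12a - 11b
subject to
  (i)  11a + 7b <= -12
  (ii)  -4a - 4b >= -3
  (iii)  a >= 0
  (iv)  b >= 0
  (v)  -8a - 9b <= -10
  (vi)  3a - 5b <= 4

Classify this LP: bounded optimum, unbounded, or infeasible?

infeasible

The boundaries 11a + 7b = -12 and -4a - 4b = -3 meet at (-69/16, 81/16), but that point violates a ≥ 0. Every candidate vertex is excluded by some other constraint, so the feasible region is empty.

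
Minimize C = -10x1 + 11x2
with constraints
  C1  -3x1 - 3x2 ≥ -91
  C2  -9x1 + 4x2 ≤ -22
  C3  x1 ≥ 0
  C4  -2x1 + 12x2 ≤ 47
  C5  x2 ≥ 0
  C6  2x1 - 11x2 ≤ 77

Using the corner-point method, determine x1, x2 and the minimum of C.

x1 = 91/3, x2 = 0, minimum C = -910/3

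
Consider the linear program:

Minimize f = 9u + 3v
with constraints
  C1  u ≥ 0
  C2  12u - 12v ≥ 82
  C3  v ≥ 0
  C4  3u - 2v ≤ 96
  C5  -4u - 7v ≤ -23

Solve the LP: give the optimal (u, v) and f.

Corner points and f = 9u + 3v:
  (41/6, 0) → f = 123/2
  (247/3, 151/2) → f = 1935/2
  (32, 0) → f = 288

u = 41/6, v = 0, minimum f = 123/2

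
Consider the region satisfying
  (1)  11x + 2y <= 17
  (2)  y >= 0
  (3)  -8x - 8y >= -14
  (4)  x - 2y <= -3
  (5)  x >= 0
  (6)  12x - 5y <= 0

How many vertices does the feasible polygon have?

3

Intersecting each pair of boundary lines and keeping only the points that satisfy every inequality leaves:
  (1/6, 19/12)
  (0, 7/4)
  (0, 3/2)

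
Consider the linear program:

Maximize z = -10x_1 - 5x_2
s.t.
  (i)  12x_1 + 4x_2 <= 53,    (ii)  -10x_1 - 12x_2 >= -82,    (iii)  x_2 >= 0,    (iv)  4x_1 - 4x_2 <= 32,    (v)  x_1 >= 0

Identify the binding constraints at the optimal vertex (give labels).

Extreme points and z = -10x_1 - 5x_2:
  (77/26, 227/52) → z = -2675/52
  (53/12, 0) → z = -265/6
  (0, 41/6) → z = -205/6
  (0, 0) → z = 0

The maximum is at (0, 0). Substituting into each constraint, equality holds for (iii) and (v); the remaining constraints have slack.

(iii) and (v)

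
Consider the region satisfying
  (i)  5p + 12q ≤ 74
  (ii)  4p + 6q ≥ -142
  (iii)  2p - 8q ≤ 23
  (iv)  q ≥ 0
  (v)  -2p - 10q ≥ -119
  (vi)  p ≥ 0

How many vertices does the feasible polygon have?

4

The feasible vertices (each the meet of two boundaries and inside every other half-plane) are:
  (217/16, 33/64)
  (0, 37/6)
  (23/2, 0)
  (0, 0)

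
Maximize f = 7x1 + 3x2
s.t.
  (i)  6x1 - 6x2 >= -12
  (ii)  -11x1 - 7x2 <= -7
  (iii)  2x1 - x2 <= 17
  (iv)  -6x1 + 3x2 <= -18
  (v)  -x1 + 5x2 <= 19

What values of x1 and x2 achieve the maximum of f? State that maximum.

x1 = 104/9, x2 = 55/9, maximum f = 893/9

Feasible corners and f = 7x1 + 3x2:
  (126/25, -173/25) → f = 363/25
  (49/25, -52/25) → f = 187/25
  (104/9, 55/9) → f = 893/9
  (49/9, 44/9) → f = 475/9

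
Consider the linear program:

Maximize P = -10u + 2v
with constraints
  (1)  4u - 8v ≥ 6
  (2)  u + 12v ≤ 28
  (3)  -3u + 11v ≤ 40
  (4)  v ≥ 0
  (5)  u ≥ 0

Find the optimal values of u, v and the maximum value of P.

Feasible corners and P = -10u + 2v:
  (37/7, 53/28) → P = -687/14
  (3/2, 0) → P = -15
  (28, 0) → P = -280

u = 3/2, v = 0, maximum P = -15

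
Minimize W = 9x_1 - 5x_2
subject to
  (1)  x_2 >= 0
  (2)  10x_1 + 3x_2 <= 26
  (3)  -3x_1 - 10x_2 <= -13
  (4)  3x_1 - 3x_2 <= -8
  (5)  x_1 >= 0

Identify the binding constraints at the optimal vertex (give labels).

(2) and (5)

Corner points and W = 9x_1 - 5x_2:
  (18/13, 158/39) → W = -304/39
  (0, 26/3) → W = -130/3
  (0, 8/3) → W = -40/3

The minimum is at (0, 26/3). Substituting into each constraint, equality holds for (2) and (5); the remaining constraints have slack.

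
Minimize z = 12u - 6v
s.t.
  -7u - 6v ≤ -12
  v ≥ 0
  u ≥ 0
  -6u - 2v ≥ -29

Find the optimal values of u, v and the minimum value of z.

The binding constraints are u = 0 and -6u - 2v = -29.
Solving simultaneously gives u = 0, v = 29/2.

u = 0, v = 29/2, minimum z = -87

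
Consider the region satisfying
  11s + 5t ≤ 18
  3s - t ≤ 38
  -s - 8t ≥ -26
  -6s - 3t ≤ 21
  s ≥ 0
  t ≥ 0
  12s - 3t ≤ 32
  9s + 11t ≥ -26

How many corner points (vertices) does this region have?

4

The feasible vertices (each the meet of two boundaries and inside every other half-plane) are:
  (14/83, 268/83)
  (18/11, 0)
  (0, 13/4)
  (0, 0)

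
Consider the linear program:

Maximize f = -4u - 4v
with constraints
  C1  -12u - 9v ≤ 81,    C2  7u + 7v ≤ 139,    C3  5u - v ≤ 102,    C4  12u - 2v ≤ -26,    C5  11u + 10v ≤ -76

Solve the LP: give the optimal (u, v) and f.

u = -3, v = -5, maximum f = 32

Feasible corners and f = -4u - 4v:
  (-3, -5) → f = 32
  (-6, -1) → f = 28
  (-206/71, -313/71) → f = 2076/71

The optimum lies where -12u - 9v = 81 and 12u - 2v = -26.
Solving simultaneously gives u = -3, v = -5.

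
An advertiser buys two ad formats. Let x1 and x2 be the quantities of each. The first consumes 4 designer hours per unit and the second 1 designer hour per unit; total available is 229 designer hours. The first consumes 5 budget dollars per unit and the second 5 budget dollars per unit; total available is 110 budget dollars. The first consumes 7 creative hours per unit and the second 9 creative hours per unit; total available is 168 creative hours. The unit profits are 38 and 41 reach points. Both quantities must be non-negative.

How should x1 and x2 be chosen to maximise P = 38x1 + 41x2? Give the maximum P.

Extreme points and P = 38x1 + 41x2:
  (0, 0) → P = 0
  (0, 56/3) → P = 2296/3
  (22, 0) → P = 836
  (15, 7) → P = 857

The optimum lies where 5x1 + 5x2 = 110 and 7x1 + 9x2 = 168.
Solving simultaneously gives x1 = 15, x2 = 7.

x1 = 15, x2 = 7, maximum P = 857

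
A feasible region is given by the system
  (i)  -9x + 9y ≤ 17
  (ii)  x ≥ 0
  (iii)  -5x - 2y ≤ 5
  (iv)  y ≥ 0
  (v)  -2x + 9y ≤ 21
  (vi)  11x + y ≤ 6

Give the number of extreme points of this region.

4

The feasible vertices (each the meet of two boundaries and inside every other half-plane) are:
  (0, 17/9)
  (37/108, 241/108)
  (0, 0)
  (6/11, 0)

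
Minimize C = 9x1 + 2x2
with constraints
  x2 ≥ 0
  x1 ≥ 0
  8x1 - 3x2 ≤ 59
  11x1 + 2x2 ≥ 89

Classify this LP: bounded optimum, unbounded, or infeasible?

Feasible corners and C = 9x1 + 2x2:
  (0, 89/2) → C = 89
  (55/7, 9/7) → C = 513/7
The feasible region has finitely many vertices and no improving ray; the minimum is 513/7 at (55/7, 9/7).

bounded optimum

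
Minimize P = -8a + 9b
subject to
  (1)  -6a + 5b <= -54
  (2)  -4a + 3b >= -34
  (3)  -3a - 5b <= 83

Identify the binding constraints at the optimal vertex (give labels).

Vertices and P = -8a + 9b:
  (4, -6) → P = -86
  (-29/9, -44/3) → P = -956/9
  (-79/29, -434/29) → P = -3274/29

The minimum is at (-79/29, -434/29). Substituting into each constraint, equality holds for (2) and (3); the remaining constraints have slack.

(2) and (3)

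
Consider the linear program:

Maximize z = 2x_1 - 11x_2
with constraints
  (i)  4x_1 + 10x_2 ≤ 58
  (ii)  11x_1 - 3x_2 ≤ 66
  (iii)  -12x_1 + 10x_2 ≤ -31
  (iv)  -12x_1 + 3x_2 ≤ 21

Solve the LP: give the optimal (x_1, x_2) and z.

x_1 = -87, x_2 = -341, maximum z = 3577

Vertices and z = 2x_1 - 11x_2:
  (417/61, 187/61) → z = -1223/61
  (89/16, 143/40) → z = -141/5
  (-87, -341) → z = 3577
  (-101/28, -52/7) → z = 149/2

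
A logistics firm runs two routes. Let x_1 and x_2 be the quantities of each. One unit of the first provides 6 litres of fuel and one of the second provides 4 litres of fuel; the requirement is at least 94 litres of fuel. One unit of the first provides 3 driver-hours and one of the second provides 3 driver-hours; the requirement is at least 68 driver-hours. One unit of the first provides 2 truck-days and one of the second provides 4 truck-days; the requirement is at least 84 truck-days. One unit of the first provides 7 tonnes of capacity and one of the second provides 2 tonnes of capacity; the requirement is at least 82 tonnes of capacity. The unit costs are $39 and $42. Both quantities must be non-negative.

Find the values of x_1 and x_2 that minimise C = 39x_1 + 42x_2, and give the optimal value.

Feasible corners and C = 39x_1 + 42x_2:
  (0, 41) → C = 1722
  (42, 0) → C = 1638
  (20/3, 53/3) → C = 1002
The feasible region is unbounded (it extends along (0, 1), (1, 0)), but C strictly increases along every unbounded feasible direction, so there is no improving ray and the minimum is attained at a vertex.

The binding constraints are 2x_1 + 4x_2 = 84 and 7x_1 + 2x_2 = 82.
Solving simultaneously gives x_1 = 20/3, x_2 = 53/3.

x_1 = 20/3, x_2 = 53/3, minimum C = 1002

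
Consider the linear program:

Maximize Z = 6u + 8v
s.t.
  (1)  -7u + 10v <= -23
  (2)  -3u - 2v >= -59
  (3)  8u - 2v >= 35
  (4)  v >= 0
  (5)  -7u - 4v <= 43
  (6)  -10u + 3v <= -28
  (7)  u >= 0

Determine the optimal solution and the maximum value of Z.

u = 159/11, v = 86/11, maximum Z = 1642/11

Extreme points and Z = 6u + 8v:
  (159/11, 86/11) → Z = 1642/11
  (152/33, 61/66) → Z = 1156/33
  (59/3, 0) → Z = 118
  (35/8, 0) → Z = 105/4

The binding constraints are -7u + 10v = -23 and -3u - 2v = -59.
Solving simultaneously gives u = 159/11, v = 86/11.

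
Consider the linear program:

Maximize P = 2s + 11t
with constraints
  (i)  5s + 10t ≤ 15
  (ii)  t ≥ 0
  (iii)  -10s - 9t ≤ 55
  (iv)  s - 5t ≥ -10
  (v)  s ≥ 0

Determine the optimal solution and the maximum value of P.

s = 0, t = 3/2, maximum P = 33/2

Feasible corners and P = 2s + 11t:
  (3, 0) → P = 6
  (0, 3/2) → P = 33/2
  (0, 0) → P = 0

The optimum lies where 5s + 10t = 15 and s = 0.
Solving simultaneously gives s = 0, t = 3/2.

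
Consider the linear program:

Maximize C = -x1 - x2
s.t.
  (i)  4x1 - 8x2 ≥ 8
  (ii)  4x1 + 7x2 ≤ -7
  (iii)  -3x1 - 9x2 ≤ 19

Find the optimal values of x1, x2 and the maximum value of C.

x1 = -4/3, x2 = -5/3, maximum C = 3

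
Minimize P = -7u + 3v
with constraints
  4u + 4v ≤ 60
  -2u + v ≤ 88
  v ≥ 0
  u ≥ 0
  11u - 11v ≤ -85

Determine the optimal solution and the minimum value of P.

u = 40/11, v = 125/11, minimum P = 95/11

Corner points and P = -7u + 3v:
  (0, 15) → P = 45
  (40/11, 125/11) → P = 95/11
  (0, 85/11) → P = 255/11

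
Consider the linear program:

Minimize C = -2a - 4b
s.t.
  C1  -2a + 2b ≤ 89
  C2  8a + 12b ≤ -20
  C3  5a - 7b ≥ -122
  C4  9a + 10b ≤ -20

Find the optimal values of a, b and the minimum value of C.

Corner points and C = -2a - 4b:
  (-379/4, -201/4) → C = 781/2
  (-401/29, 219/29) → C = -74/29
  (-10/7, -5/7) → C = 40/7
The feasible region is unbounded (it extends along (-1, -1), (10, -9)), but C strictly increases along every unbounded feasible direction, so there is no improving ray and the minimum is attained at a vertex.

The binding constraints are 8a + 12b = -20 and 5a - 7b = -122.
Solving simultaneously gives a = -401/29, b = 219/29.

a = -401/29, b = 219/29, minimum C = -74/29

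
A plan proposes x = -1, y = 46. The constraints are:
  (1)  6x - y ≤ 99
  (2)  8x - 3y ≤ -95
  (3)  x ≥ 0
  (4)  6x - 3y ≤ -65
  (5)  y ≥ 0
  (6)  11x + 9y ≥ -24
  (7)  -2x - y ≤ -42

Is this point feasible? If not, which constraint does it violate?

not feasible — violates (3)

Constraint (3): x = -1, which is not ≥ 0. All other constraints are satisfied.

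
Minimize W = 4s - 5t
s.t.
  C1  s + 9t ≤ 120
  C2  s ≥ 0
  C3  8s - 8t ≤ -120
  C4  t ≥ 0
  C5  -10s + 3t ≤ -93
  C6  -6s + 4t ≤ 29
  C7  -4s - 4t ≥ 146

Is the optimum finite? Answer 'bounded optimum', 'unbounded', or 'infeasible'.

infeasible

The boundaries -6s + 4t = 29 and -4s - 4t = 146 meet at (-35/2, -19), but that point violates s ≥ 0. Every candidate vertex is excluded by some other constraint, so the feasible region is empty.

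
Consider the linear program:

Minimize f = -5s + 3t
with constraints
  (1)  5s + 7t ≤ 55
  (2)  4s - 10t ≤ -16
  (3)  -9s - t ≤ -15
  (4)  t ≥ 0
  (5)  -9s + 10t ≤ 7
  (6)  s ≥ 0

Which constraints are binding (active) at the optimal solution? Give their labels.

(1) and (2)

Extreme points and f = -5s + 3t:
  (73/13, 50/13) → f = -215/13
  (501/113, 530/113) → f = -915/113
  (9/5, 58/25) → f = -51/25

The minimum is at (73/13, 50/13). Substituting into each constraint, equality holds for (1) and (2); the remaining constraints have slack.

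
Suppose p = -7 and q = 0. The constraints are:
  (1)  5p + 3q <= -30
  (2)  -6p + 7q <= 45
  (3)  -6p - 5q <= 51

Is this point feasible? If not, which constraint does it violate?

feasible

(1): -35 ≤ -30 ✓
(2): 42 ≤ 45 ✓
(3): 42 ≤ 51 ✓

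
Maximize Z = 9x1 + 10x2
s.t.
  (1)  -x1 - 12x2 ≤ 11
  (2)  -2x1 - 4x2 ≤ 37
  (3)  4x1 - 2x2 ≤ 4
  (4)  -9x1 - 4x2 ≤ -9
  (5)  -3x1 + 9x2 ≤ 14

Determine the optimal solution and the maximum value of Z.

x1 = 32/15, x2 = 34/15, maximum Z = 628/15

Extreme points and Z = 9x1 + 10x2:
  (1, 0) → Z = 9
  (32/15, 34/15) → Z = 628/15
  (25/93, 51/31) → Z = 585/31

The binding constraints are 4x1 - 2x2 = 4 and -3x1 + 9x2 = 14.
Solving simultaneously gives x1 = 32/15, x2 = 34/15.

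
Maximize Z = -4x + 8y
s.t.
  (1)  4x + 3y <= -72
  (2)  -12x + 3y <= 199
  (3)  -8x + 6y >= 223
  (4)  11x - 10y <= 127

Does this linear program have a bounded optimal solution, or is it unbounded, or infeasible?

The boundaries 4x + 3y = -72 and -12x + 3y = 199 meet at (-271/16, -17/12), but that point violates -8x + 6y ≥ 223. Every candidate vertex is excluded by some other constraint, so the feasible region is empty.

infeasible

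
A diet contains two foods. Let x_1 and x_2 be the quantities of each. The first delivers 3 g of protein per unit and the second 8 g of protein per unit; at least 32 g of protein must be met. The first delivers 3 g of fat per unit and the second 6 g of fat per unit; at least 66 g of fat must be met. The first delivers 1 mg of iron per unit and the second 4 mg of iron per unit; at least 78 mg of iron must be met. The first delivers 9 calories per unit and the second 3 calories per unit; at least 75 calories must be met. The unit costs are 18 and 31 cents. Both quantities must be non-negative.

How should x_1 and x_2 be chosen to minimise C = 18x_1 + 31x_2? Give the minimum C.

Vertices and C = 18x_1 + 31x_2:
  (0, 25) → C = 775
  (78, 0) → C = 1404
  (2, 19) → C = 625
The feasible region is unbounded (it extends along (0, 1), (1, 0)), but C strictly increases along every unbounded feasible direction, so there is no improving ray and the minimum is attained at a vertex.

The binding constraints are x_1 + 4x_2 = 78 and 9x_1 + 3x_2 = 75.
Solving simultaneously gives x_1 = 2, x_2 = 19.

x_1 = 2, x_2 = 19, minimum C = 625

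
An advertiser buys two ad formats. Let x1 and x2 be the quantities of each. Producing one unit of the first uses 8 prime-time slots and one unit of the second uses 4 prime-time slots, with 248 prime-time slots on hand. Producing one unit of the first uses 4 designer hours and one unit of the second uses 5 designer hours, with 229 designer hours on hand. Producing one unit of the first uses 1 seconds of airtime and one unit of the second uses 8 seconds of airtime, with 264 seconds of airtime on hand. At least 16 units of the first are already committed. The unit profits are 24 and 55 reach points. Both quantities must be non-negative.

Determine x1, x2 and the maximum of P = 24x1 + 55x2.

x1 = 16, x2 = 30, maximum P = 2034

Vertices and P = 24x1 + 55x2:
  (31, 0) → P = 744
  (16, 0) → P = 384
  (16, 30) → P = 2034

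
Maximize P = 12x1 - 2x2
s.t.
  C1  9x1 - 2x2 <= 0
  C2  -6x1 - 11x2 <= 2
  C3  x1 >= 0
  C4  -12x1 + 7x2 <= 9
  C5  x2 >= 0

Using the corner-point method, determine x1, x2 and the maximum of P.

Feasible corners and P = 12x1 - 2x2:
  (0, 0) → P = 0
  (6/13, 27/13) → P = 18/13
  (0, 9/7) → P = -18/7

x1 = 6/13, x2 = 27/13, maximum P = 18/13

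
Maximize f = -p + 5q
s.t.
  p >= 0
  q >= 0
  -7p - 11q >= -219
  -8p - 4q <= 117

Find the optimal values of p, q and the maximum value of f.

p = 0, q = 219/11, maximum f = 1095/11

Vertices and f = -p + 5q:
  (0, 0) → f = 0
  (0, 219/11) → f = 1095/11
  (219/7, 0) → f = -219/7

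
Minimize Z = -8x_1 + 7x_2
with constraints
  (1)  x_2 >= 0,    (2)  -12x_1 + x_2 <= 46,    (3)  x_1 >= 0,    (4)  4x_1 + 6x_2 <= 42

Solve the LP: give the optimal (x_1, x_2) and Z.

Feasible corners and Z = -8x_1 + 7x_2:
  (0, 0) → Z = 0
  (21/2, 0) → Z = -84
  (0, 7) → Z = 49

At the optimal vertex, x_2 = 0 and 4x_1 + 6x_2 = 42.
Solving simultaneously gives x_1 = 21/2, x_2 = 0.

x_1 = 21/2, x_2 = 0, minimum Z = -84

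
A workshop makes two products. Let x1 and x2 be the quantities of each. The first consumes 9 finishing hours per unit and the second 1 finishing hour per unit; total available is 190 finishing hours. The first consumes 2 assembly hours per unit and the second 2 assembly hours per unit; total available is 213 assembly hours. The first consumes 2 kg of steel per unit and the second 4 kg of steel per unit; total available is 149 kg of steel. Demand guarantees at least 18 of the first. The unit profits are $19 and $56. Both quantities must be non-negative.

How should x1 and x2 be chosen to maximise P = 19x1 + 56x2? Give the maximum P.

x1 = 18, x2 = 28, maximum P = 1910

Extreme points and P = 19x1 + 56x2:
  (190/9, 0) → P = 3610/9
  (18, 0) → P = 342
  (18, 28) → P = 1910

The binding constraints are 9x1 + x2 = 190 and x1 = 18.
Solving simultaneously gives x1 = 18, x2 = 28.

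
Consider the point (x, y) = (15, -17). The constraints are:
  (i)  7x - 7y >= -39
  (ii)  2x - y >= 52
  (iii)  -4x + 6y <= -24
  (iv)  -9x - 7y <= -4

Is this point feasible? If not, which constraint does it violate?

Constraint (ii): 2x - y = 47, which is not ≥ 52. All other constraints are satisfied.

not feasible — violates (ii)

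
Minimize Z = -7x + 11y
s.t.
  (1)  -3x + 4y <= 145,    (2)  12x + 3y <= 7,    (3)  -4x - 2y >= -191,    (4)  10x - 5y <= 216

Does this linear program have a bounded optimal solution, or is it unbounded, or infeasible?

unbounded

From the feasible point (-407/57, 587/19), moving in the direction (-4, -3) keeps every constraint satisfied while Z decreases without bound.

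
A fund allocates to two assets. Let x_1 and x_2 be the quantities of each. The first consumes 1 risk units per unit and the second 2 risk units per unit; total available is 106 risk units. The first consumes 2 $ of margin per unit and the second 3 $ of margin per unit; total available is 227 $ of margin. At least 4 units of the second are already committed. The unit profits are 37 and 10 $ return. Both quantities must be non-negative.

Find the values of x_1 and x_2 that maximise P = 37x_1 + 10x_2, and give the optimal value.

x_1 = 98, x_2 = 4, maximum P = 3666

Extreme points and P = 37x_1 + 10x_2:
  (0, 53) → P = 530
  (0, 4) → P = 40
  (98, 4) → P = 3666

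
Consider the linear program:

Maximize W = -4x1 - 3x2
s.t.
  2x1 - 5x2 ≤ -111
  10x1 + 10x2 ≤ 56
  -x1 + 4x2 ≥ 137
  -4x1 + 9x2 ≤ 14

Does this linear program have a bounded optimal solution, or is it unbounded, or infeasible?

infeasible

The boundaries 2x1 - 5x2 = -111 and -4x1 + 9x2 = 14 meet at (929/2, 208), but that point violates 10x1 + 10x2 ≤ 56. Every candidate vertex is excluded by some other constraint, so the feasible region is empty.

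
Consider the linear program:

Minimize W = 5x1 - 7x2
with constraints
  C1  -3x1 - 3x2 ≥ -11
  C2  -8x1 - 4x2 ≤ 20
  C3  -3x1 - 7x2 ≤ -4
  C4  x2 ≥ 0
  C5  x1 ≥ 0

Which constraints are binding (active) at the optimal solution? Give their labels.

C1 and C5

Vertices and W = 5x1 - 7x2:
  (11/3, 0) → W = 55/3
  (0, 11/3) → W = -77/3
  (4/3, 0) → W = 20/3
  (0, 4/7) → W = -4

The minimum is at (0, 11/3). Substituting into each constraint, equality holds for C1 and C5; the remaining constraints have slack.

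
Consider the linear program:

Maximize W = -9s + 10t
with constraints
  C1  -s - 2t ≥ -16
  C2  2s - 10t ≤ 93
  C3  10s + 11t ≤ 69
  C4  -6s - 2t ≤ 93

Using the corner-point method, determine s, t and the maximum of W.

Corner points and W = -9s + 10t:
  (-38/9, 91/9) → W = 1252/9
  (-109/5, 189/10) → W = 1926/5
  (1713/122, -396/61) → W = -23337/122
  (-93/8, -93/8) → W = -93/8

s = -109/5, t = 189/10, maximum W = 1926/5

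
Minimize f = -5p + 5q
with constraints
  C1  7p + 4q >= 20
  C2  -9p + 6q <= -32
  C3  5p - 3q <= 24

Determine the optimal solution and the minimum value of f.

Vertices and f = -5p + 5q:
  (124/39, -22/39) → f = -730/39
  (156/41, -68/41) → f = -1120/41
  (16, 56/3) → f = 40/3

p = 156/41, q = -68/41, minimum f = -1120/41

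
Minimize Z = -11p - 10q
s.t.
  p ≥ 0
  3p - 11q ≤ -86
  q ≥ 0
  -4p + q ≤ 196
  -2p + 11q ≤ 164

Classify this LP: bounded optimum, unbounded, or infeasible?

Corner points and Z = -11p - 10q:
  (0, 86/11) → Z = -860/11
  (0, 164/11) → Z = -1640/11
  (78, 320/11) → Z = -12638/11
The feasible region has finitely many vertices and no improving ray; the minimum is -12638/11 at (78, 320/11).

bounded optimum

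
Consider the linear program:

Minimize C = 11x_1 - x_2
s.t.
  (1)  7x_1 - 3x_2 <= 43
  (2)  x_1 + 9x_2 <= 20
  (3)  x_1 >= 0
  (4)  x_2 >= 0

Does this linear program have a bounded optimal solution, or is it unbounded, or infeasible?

Corner points and C = 11x_1 - x_2:
  (149/22, 97/66) → C = 2410/33
  (43/7, 0) → C = 473/7
  (0, 20/9) → C = -20/9
  (0, 0) → C = 0
The feasible region has finitely many vertices and no improving ray; the minimum is -20/9 at (0, 20/9).

bounded optimum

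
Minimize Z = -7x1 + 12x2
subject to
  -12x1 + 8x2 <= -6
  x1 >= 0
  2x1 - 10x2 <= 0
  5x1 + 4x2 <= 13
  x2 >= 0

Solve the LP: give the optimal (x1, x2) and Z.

The binding constraints are 2x1 - 10x2 = 0 and 5x1 + 4x2 = 13.
Solving simultaneously gives x1 = 65/29, x2 = 13/29.

x1 = 65/29, x2 = 13/29, minimum Z = -299/29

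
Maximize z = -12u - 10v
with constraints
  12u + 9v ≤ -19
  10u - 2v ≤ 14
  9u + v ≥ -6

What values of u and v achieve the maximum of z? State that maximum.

u = 1/14, v = -93/14, maximum z = 459/7

Extreme points and z = -12u - 10v:
  (44/57, -179/57) → z = 1262/57
  (-35/69, -33/23) → z = 470/23
  (1/14, -93/14) → z = 459/7

At the optimal vertex, 10u - 2v = 14 and 9u + v = -6.
Solving simultaneously gives u = 1/14, v = -93/14.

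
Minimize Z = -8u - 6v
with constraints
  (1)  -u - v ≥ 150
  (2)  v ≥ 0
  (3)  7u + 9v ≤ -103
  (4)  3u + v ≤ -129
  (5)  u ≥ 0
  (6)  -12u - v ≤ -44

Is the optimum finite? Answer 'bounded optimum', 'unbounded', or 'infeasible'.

infeasible

The boundaries 3u + v = -129 and -12u - v = -44 meet at (173/9, -560/3), but that point violates v ≥ 0. Every candidate vertex is excluded by some other constraint, so the feasible region is empty.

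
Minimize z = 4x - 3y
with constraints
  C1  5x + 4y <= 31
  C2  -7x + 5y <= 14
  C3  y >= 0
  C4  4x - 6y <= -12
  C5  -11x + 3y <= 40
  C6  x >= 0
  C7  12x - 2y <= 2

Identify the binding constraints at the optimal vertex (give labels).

C2 and C7

Feasible corners and z = 4x - 3y:
  (0, 14/5) → z = -42/5
  (19/23, 91/23) → z = -197/23
  (0, 2) → z = -6
  (9/16, 19/8) → z = -39/8

The minimum is at (19/23, 91/23). Substituting into each constraint, equality holds for C2 and C7; the remaining constraints have slack.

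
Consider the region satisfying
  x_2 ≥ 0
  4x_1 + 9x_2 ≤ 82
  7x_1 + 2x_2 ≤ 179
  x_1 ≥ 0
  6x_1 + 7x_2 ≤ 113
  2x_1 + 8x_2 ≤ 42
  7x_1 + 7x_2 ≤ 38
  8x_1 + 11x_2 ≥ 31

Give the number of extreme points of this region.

5

The feasible vertices (each the meet of two boundaries and inside every other half-plane) are:
  (38/7, 0)
  (31/8, 0)
  (0, 21/4)
  (0, 31/11)
  (5/21, 109/21)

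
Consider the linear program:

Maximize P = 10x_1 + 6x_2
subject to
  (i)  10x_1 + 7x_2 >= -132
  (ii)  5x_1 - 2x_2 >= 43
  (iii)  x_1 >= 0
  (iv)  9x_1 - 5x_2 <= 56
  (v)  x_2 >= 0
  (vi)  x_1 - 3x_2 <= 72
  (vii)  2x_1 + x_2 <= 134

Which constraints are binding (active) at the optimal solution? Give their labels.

Feasible corners and P = 10x_1 + 6x_2:
  (103/7, 107/7) → P = 1672/7
  (311/9, 584/9) → P = 6614/9
  (726/19, 1094/19) → P = 13824/19

The maximum is at (311/9, 584/9). Substituting into each constraint, equality holds for (ii) and (vii); the remaining constraints have slack.

(ii) and (vii)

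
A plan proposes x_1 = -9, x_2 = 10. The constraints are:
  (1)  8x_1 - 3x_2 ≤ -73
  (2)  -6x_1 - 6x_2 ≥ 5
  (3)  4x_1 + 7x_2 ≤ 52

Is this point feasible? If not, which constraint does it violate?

not feasible — violates (2)

Constraint (2): -6x_1 - 6x_2 = -6, which is not ≥ 5. All other constraints are satisfied.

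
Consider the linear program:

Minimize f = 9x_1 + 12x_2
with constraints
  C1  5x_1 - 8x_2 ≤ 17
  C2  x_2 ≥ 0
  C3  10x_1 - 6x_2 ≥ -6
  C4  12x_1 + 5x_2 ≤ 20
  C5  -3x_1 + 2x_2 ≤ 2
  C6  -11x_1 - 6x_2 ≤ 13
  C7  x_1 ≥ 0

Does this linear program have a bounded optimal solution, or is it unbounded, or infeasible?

bounded optimum

Feasible corners and f = 9x_1 + 12x_2:
  (5/3, 0) → f = 15
  (0, 0) → f = 0
  (0, 1) → f = 12
  (10/13, 28/13) → f = 426/13
The feasible region has finitely many vertices and no improving ray; the minimum is 0 at (0, 0).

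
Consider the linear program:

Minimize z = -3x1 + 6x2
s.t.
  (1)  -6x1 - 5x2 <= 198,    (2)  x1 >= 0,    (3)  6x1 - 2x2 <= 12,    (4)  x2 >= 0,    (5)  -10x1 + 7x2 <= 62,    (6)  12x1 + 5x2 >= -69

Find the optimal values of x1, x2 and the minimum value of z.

x1 = 2, x2 = 0, minimum z = -6

Feasible corners and z = -3x1 + 6x2:
  (0, 0) → z = 0
  (0, 62/7) → z = 372/7
  (2, 0) → z = -6
  (104/11, 246/11) → z = 1164/11

The binding constraints are 6x1 - 2x2 = 12 and x2 = 0.
Solving simultaneously gives x1 = 2, x2 = 0.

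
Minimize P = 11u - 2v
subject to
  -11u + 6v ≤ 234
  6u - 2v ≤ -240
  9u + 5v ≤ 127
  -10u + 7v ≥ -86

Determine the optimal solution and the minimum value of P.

Corner points and P = 11u - 2v:
  (-486/7, -618/7) → P = -4110/7
  (-2154/17, -3286/17) → P = -17122/17
  (-926/11, -1458/11) → P = -7270/11

u = -2154/17, v = -3286/17, minimum P = -17122/17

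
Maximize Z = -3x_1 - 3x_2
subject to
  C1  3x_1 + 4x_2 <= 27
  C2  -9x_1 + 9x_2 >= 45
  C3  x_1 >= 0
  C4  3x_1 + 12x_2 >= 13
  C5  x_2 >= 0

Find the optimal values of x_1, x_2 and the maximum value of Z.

Extreme points and Z = -3x_1 - 3x_2:
  (1, 6) → Z = -21
  (0, 27/4) → Z = -81/4
  (0, 5) → Z = -15

x_1 = 0, x_2 = 5, maximum Z = -15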